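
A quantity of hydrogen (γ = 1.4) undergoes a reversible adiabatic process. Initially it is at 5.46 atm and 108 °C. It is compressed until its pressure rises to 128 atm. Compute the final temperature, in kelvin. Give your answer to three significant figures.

Adiabatic: T₂/T₁ = (P₂/P₁)^((γ−1)/γ).
T₁ = 108 °C = 381.1 K.
T₂ = 381.1 × (128/5.46)^(0.286) = 938.7 K.

T₂ ≈ 939 K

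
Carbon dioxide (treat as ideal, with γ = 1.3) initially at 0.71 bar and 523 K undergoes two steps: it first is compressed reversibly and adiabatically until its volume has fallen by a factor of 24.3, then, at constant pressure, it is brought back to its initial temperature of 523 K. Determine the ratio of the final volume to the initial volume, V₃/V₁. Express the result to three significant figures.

V₃/V₁ ≈ 0.0158

Adiabatic step: V₂/V₁ = 0.04115; T₂ = T₁·24.3^(0.3) = 1362 K.
Isobaric step: V₃/V₂ = T₃/T₂ = 523/1362.
V₃/V₁ = (V₂/V₁)(V₃/V₂) = 0.04115 × (523/1362) = 0.0158.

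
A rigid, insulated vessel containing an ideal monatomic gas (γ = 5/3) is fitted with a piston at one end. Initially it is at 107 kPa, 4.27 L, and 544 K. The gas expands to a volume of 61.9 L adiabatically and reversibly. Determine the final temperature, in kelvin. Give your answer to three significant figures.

T₂ ≈ 91.5 K

For a reversible adiabat TV^(γ−1) is constant, so T₂ = T₁ (V₁/V₂)^(γ−1).
T₂ = 544 × (4.27/61.9)^(2/3) = 91.5 K.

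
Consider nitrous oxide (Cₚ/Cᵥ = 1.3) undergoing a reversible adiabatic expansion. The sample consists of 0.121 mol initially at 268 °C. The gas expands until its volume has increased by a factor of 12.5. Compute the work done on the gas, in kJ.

W ≈ -0.964 kJ

Adiabatic: T₁V₁^(γ−1) = T₂V₂^(γ−1) ⇒ T₂ = T₁ (V₁/V₂)^(γ−1).
T₁ = 268 °C = 541.1 K.
T₂ = 541.1 × (1/12.5)^(0.3) = 253.7 K.
Q = 0, so ΔU = W_on_gas = nCᵥΔT with Cᵥ = R/(γ−1) = 27.71 J/(mol·K).
ΔU = 0.121 × 27.71 × (253.7 − 541.1) = -964.1 J.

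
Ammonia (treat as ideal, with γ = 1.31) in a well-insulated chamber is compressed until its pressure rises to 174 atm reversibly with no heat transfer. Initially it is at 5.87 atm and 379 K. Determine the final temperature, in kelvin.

Along an adiabat T P^((1−γ)/γ) is constant, so T₂ = T₁ (P₂/P₁)^((γ−1)/γ).
T₂ = 379 × (174/5.87)^(0.237) = 845.2 K.

T₂ ≈ 845 K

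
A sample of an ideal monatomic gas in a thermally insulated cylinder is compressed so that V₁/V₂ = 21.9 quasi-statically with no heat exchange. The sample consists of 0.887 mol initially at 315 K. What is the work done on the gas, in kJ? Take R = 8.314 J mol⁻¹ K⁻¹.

Adiabatic: T₁V₁^(γ−1) = T₂V₂^(γ−1) ⇒ T₂ = T₁ (V₁/V₂)^(γ−1).
γ = 5/3 for a monatomic ideal gas, so γ−1 = 2/3.
T₂ = 315 × 21.9^(2/3) = 2466 K.
Q = 0, so ΔU = W_on_gas = nCᵥΔT with Cᵥ = R/(γ−1) = 12.47 J/(mol·K).
ΔU = 0.887 × 12.47 × (2466 − 315) = 23790 J.

W ≈ 23.8 kJ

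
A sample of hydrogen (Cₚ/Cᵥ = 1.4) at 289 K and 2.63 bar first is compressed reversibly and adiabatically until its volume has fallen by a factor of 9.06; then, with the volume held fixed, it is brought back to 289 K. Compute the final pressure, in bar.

P₃ ≈ 23.8 bar

Adiabatic step (PV^γ = const): P₂ = 2.63×9.06^(1.4) = 57.54 bar; T₂ = 289×9.06^(0.4) = 697.8 K.
Isochoric: P₃ = P₂(T₃/T₂) = 57.54 × (289/697.8) = 23.83 bar.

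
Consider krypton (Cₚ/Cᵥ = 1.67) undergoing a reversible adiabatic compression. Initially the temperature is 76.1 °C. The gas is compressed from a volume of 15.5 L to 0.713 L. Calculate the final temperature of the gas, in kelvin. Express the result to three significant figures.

For a reversible adiabat TV^(γ−1) is constant, so T₂ = T₁ (V₁/V₂)^(γ−1).
T₁ = 76.1 °C = 349.2 K.
T₂ = 349.2 × (15.5/0.713)^(0.67) = 2748 K.

T₂ ≈ 2750 K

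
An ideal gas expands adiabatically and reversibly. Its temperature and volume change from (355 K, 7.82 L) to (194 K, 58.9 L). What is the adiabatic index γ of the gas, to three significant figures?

γ ≈ 1.30

TV^(γ−1) = const ⇒ γ − 1 = ln(T₂/T₁) / ln(V₁/V₂).
γ = 1 + ln(194/355) / ln(7.82/58.9) = 1.299.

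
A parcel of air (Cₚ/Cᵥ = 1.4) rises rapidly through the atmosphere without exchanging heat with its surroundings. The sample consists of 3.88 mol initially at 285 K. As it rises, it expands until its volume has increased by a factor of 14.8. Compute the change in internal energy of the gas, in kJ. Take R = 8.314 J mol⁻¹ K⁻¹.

Adiabatic: T₁V₁^(γ−1) = T₂V₂^(γ−1) ⇒ T₂ = T₁ (V₁/V₂)^(γ−1).
T₂ = 285 × (1/14.8)^(0.4) = 96.99 K.
Q = 0, so ΔU = W_on_gas = nCᵥΔT with Cᵥ = R/(γ−1) = 20.79 J/(mol·K).
ΔU = 3.88 × 20.79 × (96.99 − 285) = -15160 J.

ΔU ≈ -15.2 kJ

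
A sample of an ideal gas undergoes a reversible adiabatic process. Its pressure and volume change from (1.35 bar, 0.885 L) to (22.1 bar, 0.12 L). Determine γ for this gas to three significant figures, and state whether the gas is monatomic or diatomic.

PV^γ = const ⇒ γ = ln(P₂/P₁) / ln(V₁/V₂).
γ = ln(22.1/1.35) / ln(0.885/0.12) = 1.399.
γ ≈ 1.40 is close to 7/5, so the gas is diatomic.

γ ≈ 1.40; diatomic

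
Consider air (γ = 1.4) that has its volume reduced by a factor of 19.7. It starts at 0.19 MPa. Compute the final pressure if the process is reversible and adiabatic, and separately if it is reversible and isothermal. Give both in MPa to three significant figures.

adiabatic: 12.3 MPa; isothermal: 3.74 MPa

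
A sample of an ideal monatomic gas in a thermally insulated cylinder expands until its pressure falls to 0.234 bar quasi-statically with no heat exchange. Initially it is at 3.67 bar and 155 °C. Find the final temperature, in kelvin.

Along an adiabat T P^((1−γ)/γ) is constant, so T₂ = T₁ (P₂/P₁)^((γ−1)/γ).
For a monatomic ideal gas γ = 5/3, so (γ−1)/γ = 2/5.
T₁ = 155 °C = 428.1 K.
T₂ = 428.1 × (0.234/3.67)^(2/5) = 142.4 K.

T₂ ≈ 142 K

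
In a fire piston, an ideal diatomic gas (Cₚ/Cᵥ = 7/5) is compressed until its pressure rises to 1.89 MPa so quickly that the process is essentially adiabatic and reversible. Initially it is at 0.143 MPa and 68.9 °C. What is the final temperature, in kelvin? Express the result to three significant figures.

T₂ ≈ 715 K

Along an adiabat T P^((1−γ)/γ) is constant, so T₂ = T₁ (P₂/P₁)^((γ−1)/γ).
T₁ = 68.9 °C = 342 K.
T₂ = 342 × (1.89/0.143)^(2/7) = 715.2 K.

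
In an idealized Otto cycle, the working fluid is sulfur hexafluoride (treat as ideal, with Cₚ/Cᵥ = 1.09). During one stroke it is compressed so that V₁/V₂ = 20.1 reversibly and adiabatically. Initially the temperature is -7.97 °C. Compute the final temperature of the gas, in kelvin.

T₂ ≈ 347 K

Adiabatic: T₁V₁^(γ−1) = T₂V₂^(γ−1) ⇒ T₂ = T₁ (V₁/V₂)^(γ−1).
T₁ = -7.97 °C = 265.2 K.
T₂ = 265.2 × 20.1^(0.09) = 347.4 K.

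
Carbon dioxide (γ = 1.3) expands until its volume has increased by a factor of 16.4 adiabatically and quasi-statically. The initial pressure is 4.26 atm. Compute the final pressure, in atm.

Since PV^γ is constant along a reversible adiabat, P₂ = P₁ (V₁/V₂)^γ.
P₂ = 4.26 × (1/16.4)^(1.3) = 0.1122 atm.

P₂ ≈ 0.112 atm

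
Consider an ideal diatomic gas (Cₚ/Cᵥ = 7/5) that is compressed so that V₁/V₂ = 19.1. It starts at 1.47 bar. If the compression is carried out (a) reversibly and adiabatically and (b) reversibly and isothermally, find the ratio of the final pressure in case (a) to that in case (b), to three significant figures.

P_adiabatic / P_isothermal ≈ 3.25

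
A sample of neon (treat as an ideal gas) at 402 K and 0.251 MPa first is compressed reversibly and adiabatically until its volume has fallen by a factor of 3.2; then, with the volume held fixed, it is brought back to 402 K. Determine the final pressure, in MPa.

For a monatomic ideal gas γ = 5/3.
Adiabatic step (PV^γ = const): P₂ = 0.251×3.2^(5/3) = 1.744 MPa; T₂ = 402×3.2^(2/3) = 873 K.
Isochoric: P₃ = P₂(T₃/T₂) = 1.744 × (402/873) = 0.8032 MPa.

P₃ ≈ 0.803 MPa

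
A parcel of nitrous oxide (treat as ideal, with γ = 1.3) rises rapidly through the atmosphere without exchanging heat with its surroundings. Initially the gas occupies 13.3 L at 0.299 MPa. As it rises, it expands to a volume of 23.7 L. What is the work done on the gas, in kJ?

P₂ = P₁(V₁/V₂)^γ = 0.299×(13.3/23.7)^(1.3) = 0.1411 MPa.
For a reversible adiabat, W_by_gas = (P₁V₁ − P₂V₂)/(γ−1).
W_by = (299000×0.0133 − 141100×0.0237) / (0.3) = 2109 J.
W_on_gas = −W_by = -2109 J.

W ≈ -2.11 kJ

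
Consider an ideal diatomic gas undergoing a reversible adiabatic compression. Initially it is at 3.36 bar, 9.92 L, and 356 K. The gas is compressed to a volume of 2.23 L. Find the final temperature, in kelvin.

T₂ ≈ 647 K

Adiabatic: T₁V₁^(γ−1) = T₂V₂^(γ−1) ⇒ T₂ = T₁ (V₁/V₂)^(γ−1).
γ = 7/5 for a diatomic ideal gas.
T₂ = 356 × (9.92/2.23)^(2/5) = 646.7 K.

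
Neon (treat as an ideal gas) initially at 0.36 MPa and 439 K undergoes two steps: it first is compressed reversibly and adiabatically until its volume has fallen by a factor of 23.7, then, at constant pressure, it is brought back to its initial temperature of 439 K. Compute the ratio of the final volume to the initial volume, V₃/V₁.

For a monatomic ideal gas γ = 5/3.
Adiabatic step: V₂/V₁ = 0.04219; T₂ = T₁·23.7^(2/3) = 3622 K.
Isobaric step: V₃/V₂ = T₃/T₂ = 439/3622.
V₃/V₁ = (V₂/V₁)(V₃/V₂) = 0.04219 × (439/3622) = 0.005114.

V₃/V₁ ≈ 0.00511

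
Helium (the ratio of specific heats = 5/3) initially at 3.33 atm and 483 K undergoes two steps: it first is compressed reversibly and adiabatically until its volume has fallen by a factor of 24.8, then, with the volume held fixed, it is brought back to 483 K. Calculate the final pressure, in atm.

Adiabatic step (PV^γ = const): P₂ = 3.33×24.8^(5/3) = 702.3 atm; T₂ = 483×24.8^(2/3) = 4108 K.
Isochoric: P₃ = P₂(T₃/T₂) = 702.3 × (483/4108) = 82.58 atm.

P₃ ≈ 82.6 atm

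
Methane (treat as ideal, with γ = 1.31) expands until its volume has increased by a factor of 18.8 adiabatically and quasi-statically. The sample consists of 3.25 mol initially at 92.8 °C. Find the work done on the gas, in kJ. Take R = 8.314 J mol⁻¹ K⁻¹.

For a reversible adiabat TV^(γ−1) is constant, so T₂ = T₁ (V₁/V₂)^(γ−1).
T₁ = 92.8 °C = 365.9 K.
T₂ = 365.9 × (1/18.8)^(0.31) = 147.4 K.
Q = 0, so ΔU = W_on_gas = nCᵥΔT with Cᵥ = R/(γ−1) = 26.82 J/(mol·K).
ΔU = 3.25 × 26.82 × (147.4 − 365.9) = -19050 J.

W ≈ -19.1 kJ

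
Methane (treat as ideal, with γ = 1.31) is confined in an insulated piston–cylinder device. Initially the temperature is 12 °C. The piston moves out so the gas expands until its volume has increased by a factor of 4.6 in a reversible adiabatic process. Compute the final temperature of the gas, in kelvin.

For a reversible adiabat TV^(γ−1) is constant, so T₂ = T₁ (V₁/V₂)^(γ−1).
T₁ = 12 °C = 285.1 K.
T₂ = 285.1 × (1/4.6)^(0.31) = 177.7 K.

T₂ ≈ 178 K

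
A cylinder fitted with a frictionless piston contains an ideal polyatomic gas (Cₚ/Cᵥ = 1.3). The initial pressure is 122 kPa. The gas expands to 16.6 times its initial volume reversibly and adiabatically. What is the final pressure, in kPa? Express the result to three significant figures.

P₂ ≈ 3.16 kPa

Adiabatic: P₁V₁^γ = P₂V₂^γ ⇒ P₂ = P₁ (V₁/V₂)^γ.
P₂ = 122 × (1/16.6)^(1.3) = 3.164 kPa.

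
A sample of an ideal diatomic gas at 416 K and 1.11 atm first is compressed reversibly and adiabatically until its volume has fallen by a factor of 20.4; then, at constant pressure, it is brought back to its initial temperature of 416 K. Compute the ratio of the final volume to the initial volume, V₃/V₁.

For a diatomic ideal gas γ = 7/5.
Adiabatic step: V₂/V₁ = 0.04902; T₂ = T₁·20.4^(2/5) = 1390 K.
Isobaric step: V₃/V₂ = T₃/T₂ = 416/1390.
V₃/V₁ = (V₂/V₁)(V₃/V₂) = 0.04902 × (416/1390) = 0.01467.

V₃/V₁ ≈ 0.0147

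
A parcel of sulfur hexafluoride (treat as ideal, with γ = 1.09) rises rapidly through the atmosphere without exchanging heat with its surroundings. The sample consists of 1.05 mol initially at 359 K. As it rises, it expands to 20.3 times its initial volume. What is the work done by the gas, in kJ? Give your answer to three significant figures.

W ≈ 8.26 kJ

Adiabatic: T₁V₁^(γ−1) = T₂V₂^(γ−1) ⇒ T₂ = T₁ (V₁/V₂)^(γ−1).
T₂ = 359 × (1/20.3)^(0.09) = 273.8 K.
Q = 0, so ΔU = W_on_gas = nCᵥΔT with Cᵥ = R/(γ−1) = 92.38 J/(mol·K).
ΔU = 1.05 × 92.38 × (273.8 − 359) = -8265 J.
Work done by the gas = −ΔU = 8265 J.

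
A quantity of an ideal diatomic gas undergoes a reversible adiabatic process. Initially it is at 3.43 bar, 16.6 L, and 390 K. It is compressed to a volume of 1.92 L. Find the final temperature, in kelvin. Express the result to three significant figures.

T₂ ≈ 924 K

Adiabatic: T₁V₁^(γ−1) = T₂V₂^(γ−1) ⇒ T₂ = T₁ (V₁/V₂)^(γ−1).
γ = 7/5 for a diatomic ideal gas.
T₂ = 390 × (16.6/1.92)^(2/5) = 924.2 K.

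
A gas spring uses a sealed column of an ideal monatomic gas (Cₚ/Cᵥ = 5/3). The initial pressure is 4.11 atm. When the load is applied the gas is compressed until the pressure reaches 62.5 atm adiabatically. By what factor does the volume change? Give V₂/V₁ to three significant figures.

V₂/V₁ ≈ 0.195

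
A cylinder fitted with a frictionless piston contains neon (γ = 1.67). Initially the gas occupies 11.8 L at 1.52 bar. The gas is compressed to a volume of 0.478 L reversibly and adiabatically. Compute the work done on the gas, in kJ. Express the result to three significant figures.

P₂ = P₁(V₁/V₂)^γ = 1.52×(11.8/0.478)^(1.67) = 321.5 bar.
For a reversible adiabat, W_by_gas = (P₁V₁ − P₂V₂)/(γ−1).
W_by = (152000×0.0118 − 3.215×10^7×0.000478) / (0.67) = -20260 J.
W_on_gas = −W_by = 20260 J.

W ≈ 20.3 kJ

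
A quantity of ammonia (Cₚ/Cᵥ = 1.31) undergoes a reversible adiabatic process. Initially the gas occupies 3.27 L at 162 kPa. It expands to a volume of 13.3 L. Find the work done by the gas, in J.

W ≈ 603 J

P₂ = P₁(V₁/V₂)^γ = 162×(3.27/13.3)^(1.31) = 25.78 kPa.
For a reversible adiabat, W_by_gas = (P₁V₁ − P₂V₂)/(γ−1).
W_by = (162000×0.00327 − 25780×0.0133) / (0.31) = 602.7 J.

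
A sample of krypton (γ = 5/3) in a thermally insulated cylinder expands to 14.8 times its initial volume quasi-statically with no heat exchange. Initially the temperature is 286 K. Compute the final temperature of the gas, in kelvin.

Adiabatic: T₁V₁^(γ−1) = T₂V₂^(γ−1) ⇒ T₂ = T₁ (V₁/V₂)^(γ−1).
T₂ = 286 × (1/14.8)^(2/3) = 47.45 K.

T₂ ≈ 47.4 K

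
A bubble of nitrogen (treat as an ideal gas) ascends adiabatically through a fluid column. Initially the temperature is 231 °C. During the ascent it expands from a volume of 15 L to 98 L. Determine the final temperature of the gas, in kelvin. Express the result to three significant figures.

Adiabatic: T₁V₁^(γ−1) = T₂V₂^(γ−1) ⇒ T₂ = T₁ (V₁/V₂)^(γ−1).
For a diatomic ideal gas γ = 7/5, so γ−1 = 2/5.
T₁ = 231 °C = 504.1 K.
T₂ = 504.1 × (15/98)^(2/5) = 238 K.

T₂ ≈ 238 K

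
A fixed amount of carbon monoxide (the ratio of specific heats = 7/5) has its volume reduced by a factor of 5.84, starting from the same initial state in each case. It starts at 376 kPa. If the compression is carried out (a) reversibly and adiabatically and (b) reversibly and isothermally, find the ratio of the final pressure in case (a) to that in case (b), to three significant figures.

P_adiabatic / P_isothermal ≈ 2.03

Isothermal: P_b = P₁(V₁/V₂) = 376×5.84.
Adiabatic: P_a = P₁(V₁/V₂)^γ = 376×5.84^(7/5).
P_a/P_b = (V₁/V₂)^(γ−1) = 5.84^(2/5) = 2.026.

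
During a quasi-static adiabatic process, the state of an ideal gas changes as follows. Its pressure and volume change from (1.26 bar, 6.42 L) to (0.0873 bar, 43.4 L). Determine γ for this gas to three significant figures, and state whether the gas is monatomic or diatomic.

PV^γ = const ⇒ γ = ln(P₂/P₁) / ln(V₁/V₂).
γ = ln(0.0873/1.26) / ln(6.42/43.4) = 1.397.
γ ≈ 1.40 is close to 7/5, so the gas is diatomic.

γ ≈ 1.40; diatomic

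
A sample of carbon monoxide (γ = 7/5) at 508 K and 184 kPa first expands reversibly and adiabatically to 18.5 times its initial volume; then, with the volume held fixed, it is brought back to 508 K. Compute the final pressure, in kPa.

Adiabatic step (PV^γ = const): P₂ = 184×(1/18.5)^(7/5) = 3.096 kPa; T₂ = 508×(1/18.5)^(2/5) = 158.1 K.
Isochoric: P₃ = P₂(T₃/T₂) = 3.096 × (508/158.1) = 9.946 kPa.

P₃ ≈ 9.95 kPa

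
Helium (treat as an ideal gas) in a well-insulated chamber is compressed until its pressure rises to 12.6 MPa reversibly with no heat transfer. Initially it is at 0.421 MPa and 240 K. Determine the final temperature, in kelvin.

T₂ ≈ 935 K

Along an adiabat T P^((1−γ)/γ) is constant, so T₂ = T₁ (P₂/P₁)^((γ−1)/γ).
For a monatomic ideal gas γ = 5/3, so (γ−1)/γ = 2/5.
T₂ = 240 × (12.6/0.421)^(2/5) = 934.6 K.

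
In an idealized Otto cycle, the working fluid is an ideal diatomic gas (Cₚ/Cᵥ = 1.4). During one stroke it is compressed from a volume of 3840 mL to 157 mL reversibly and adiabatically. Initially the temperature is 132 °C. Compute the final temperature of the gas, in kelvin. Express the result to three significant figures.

For a reversible adiabat TV^(γ−1) is constant, so T₂ = T₁ (V₁/V₂)^(γ−1).
T₁ = 132 °C = 405.1 K.
T₂ = 405.1 × (3840/157)^(0.4) = 1455 K.

T₂ ≈ 1460 K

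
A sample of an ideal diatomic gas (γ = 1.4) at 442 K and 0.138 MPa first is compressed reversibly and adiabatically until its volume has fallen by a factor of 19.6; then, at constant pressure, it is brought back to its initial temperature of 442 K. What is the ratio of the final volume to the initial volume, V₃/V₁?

V₃/V₁ ≈ 0.0155

Adiabatic step: V₂/V₁ = 0.05102; T₂ = T₁·19.6^(0.4) = 1453 K.
Isobaric step: V₃/V₂ = T₃/T₂ = 442/1453.
V₃/V₁ = (V₂/V₁)(V₃/V₂) = 0.05102 × (442/1453) = 0.01552.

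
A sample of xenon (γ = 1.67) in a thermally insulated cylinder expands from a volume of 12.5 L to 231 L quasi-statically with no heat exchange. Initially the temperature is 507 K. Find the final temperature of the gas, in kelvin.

T₂ ≈ 71.8 K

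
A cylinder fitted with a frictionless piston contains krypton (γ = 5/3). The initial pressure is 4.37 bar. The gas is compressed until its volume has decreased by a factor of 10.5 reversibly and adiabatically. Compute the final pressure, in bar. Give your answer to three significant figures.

Adiabatic: P₁V₁^γ = P₂V₂^γ ⇒ P₂ = P₁ (V₁/V₂)^γ.
P₂ = 4.37 × 10.5^(5/3) = 220 bar.

P₂ ≈ 220 bar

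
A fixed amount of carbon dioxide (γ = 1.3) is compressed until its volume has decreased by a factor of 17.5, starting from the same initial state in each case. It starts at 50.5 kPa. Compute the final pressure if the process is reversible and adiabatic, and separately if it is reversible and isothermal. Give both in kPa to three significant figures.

Isothermal: P₂ = P₁(V₁/V₂) = 50.5×17.5 = 883.8 kPa.
Adiabatic: P₂ = P₁(V₁/V₂)^γ = 50.5×17.5^(1.3) = 2086 kPa.

adiabatic: 2090 kPa; isothermal: 884 kPa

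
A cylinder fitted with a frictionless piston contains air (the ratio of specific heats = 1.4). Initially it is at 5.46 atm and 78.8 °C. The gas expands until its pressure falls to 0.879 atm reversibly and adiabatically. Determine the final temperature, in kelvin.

Along an adiabat T P^((1−γ)/γ) is constant, so T₂ = T₁ (P₂/P₁)^((γ−1)/γ).
T₁ = 78.8 °C = 351.9 K.
T₂ = 351.9 × (0.879/5.46)^(0.286) = 208.9 K.

T₂ ≈ 209 K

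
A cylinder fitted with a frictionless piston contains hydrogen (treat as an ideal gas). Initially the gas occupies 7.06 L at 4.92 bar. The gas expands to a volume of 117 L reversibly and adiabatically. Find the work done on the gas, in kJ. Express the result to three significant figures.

W ≈ -5.86 kJ

γ = 7/5 for a diatomic ideal gas.
P₂ = P₁(V₁/V₂)^γ = 4.92×(7.06/117)^(7/5) = 0.09657 bar.
For a reversible adiabat, W_by_gas = (P₁V₁ − P₂V₂)/(γ−1).
W_by = (492000×0.00706 − 9657×0.117) / (2/5) = 5859 J.
W_on_gas = −W_by = -5859 J.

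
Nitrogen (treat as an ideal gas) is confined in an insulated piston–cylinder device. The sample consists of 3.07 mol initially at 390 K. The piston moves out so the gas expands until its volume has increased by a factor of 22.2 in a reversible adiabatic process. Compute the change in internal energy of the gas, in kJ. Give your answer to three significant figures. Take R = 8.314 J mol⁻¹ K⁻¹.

ΔU ≈ -17.7 kJ

Adiabatic: T₁V₁^(γ−1) = T₂V₂^(γ−1) ⇒ T₂ = T₁ (V₁/V₂)^(γ−1).
γ = 7/5 for a diatomic ideal gas, so γ−1 = 2/5.
T₂ = 390 × (1/22.2)^(2/5) = 112.9 K.
Q = 0, so ΔU = W_on_gas = nCᵥΔT with Cᵥ = R/(γ−1) = 20.79 J/(mol·K).
ΔU = 3.07 × 20.79 × (112.9 − 390) = -17680 J.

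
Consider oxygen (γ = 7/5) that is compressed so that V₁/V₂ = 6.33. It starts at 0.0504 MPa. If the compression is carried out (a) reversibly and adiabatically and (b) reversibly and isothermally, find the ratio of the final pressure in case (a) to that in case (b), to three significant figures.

P_adiabatic / P_isothermal ≈ 2.09

Isothermal: P_b = P₁(V₁/V₂) = 0.0504×6.33.
Adiabatic: P_a = P₁(V₁/V₂)^γ = 0.0504×6.33^(7/5).
P_a/P_b = (V₁/V₂)^(γ−1) = 6.33^(2/5) = 2.092.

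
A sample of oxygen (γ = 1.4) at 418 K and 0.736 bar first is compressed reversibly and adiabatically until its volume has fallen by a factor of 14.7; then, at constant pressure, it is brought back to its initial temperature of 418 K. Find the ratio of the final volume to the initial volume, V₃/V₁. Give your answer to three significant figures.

Adiabatic step: V₂/V₁ = 0.06803; T₂ = T₁·14.7^(0.4) = 1225 K.
Isobaric step: V₃/V₂ = T₃/T₂ = 418/1225.
V₃/V₁ = (V₂/V₁)(V₃/V₂) = 0.06803 × (418/1225) = 0.02321.

V₃/V₁ ≈ 0.0232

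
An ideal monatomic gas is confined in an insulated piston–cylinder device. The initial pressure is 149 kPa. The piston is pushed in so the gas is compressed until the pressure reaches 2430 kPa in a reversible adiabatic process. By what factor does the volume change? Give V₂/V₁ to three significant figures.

From PV^γ = const, V₂/V₁ = (P₁/P₂)^(1/γ).
For a monatomic ideal gas γ = 5/3.
V₂/V₁ = (149/2430)^(3/5) = 0.1873.

V₂/V₁ ≈ 0.187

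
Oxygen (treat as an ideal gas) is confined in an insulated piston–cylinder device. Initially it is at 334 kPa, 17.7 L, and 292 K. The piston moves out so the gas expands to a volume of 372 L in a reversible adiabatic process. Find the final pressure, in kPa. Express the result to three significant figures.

P₂ ≈ 4.70 kPa

Adiabatic: P₁V₁^γ = P₂V₂^γ ⇒ P₂ = P₁ (V₁/V₂)^γ.
γ = 7/5 for a diatomic ideal gas.
P₂ = 334 × (17.7/372)^(7/5) = 4.701 kPa.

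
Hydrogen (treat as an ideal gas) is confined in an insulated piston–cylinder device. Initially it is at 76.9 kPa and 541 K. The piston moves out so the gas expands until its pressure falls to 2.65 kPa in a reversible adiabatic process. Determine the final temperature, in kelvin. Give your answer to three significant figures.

T₂ ≈ 207 K

Along an adiabat T P^((1−γ)/γ) is constant, so T₂ = T₁ (P₂/P₁)^((γ−1)/γ).
For a diatomic ideal gas γ = 7/5, so (γ−1)/γ = 2/7.
T₂ = 541 × (2.65/76.9)^(2/7) = 206.7 K.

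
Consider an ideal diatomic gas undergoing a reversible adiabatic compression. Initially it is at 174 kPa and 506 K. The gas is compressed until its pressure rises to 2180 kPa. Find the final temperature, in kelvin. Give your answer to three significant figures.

T₂ ≈ 1040 K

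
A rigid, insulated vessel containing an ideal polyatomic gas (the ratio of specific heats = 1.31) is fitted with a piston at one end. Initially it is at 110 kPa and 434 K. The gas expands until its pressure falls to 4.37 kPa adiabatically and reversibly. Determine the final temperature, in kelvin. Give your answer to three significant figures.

T₂ ≈ 202 K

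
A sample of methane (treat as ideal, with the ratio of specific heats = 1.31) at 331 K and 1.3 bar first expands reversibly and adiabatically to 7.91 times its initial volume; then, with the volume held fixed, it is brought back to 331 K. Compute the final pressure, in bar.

Adiabatic step (PV^γ = const): P₂ = 1.3×(1/7.91)^(1.31) = 0.08656 bar; T₂ = 331×(1/7.91)^(0.31) = 174.3 K.
Isochoric: P₃ = P₂(T₃/T₂) = 0.08656 × (331/174.3) = 0.1643 bar.

P₃ ≈ 0.164 bar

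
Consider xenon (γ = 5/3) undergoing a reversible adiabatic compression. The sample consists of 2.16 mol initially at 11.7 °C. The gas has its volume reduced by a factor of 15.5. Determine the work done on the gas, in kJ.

W ≈ 40.0 kJ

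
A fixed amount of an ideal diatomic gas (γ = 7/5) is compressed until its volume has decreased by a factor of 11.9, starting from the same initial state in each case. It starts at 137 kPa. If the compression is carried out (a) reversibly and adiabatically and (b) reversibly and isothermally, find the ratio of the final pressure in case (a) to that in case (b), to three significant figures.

Isothermal: P_b = P₁(V₁/V₂) = 137×11.9.
Adiabatic: P_a = P₁(V₁/V₂)^γ = 137×11.9^(7/5).
P_a/P_b = (V₁/V₂)^(γ−1) = 11.9^(2/5) = 2.693.

P_adiabatic / P_isothermal ≈ 2.69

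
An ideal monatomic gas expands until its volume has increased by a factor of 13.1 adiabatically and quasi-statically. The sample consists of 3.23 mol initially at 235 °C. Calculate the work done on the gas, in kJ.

For a reversible adiabat TV^(γ−1) is constant, so T₂ = T₁ (V₁/V₂)^(γ−1).
γ = 5/3 for a monatomic ideal gas, so γ−1 = 2/3.
T₁ = 235 °C = 508.1 K.
T₂ = 508.1 × (1/13.1)^(2/3) = 91.44 K.
Q = 0, so ΔU = W_on_gas = nCᵥΔT with Cᵥ = R/(γ−1) = 12.47 J/(mol·K).
ΔU = 3.23 × 12.47 × (91.44 − 508.1) = -16790 J.

W ≈ -16.8 kJ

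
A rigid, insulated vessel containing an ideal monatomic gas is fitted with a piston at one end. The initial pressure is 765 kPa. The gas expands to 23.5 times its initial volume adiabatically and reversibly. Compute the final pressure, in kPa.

P₂ ≈ 3.97 kPa

Adiabatic: P₁V₁^γ = P₂V₂^γ ⇒ P₂ = P₁ (V₁/V₂)^γ.
For a monatomic ideal gas γ = 5/3.
P₂ = 765 × (1/23.5)^(5/3) = 3.968 kPa.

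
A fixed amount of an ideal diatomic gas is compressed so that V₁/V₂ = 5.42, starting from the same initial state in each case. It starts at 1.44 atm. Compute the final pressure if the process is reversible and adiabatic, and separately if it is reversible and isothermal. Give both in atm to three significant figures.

adiabatic: 15.3 atm; isothermal: 7.80 atm

For a diatomic ideal gas γ = 7/5.
Isothermal: P₂ = P₁(V₁/V₂) = 1.44×5.42 = 7.805 atm.
Adiabatic: P₂ = P₁(V₁/V₂)^γ = 1.44×5.42^(7/5) = 15.34 atm.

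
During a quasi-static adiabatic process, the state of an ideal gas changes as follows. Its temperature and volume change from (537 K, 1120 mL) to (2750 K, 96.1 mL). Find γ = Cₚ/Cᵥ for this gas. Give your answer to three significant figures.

TV^(γ−1) = const ⇒ γ − 1 = ln(T₂/T₁) / ln(V₁/V₂).
γ = 1 + ln(2750/537) / ln(1120/96.1) = 1.665.

γ ≈ 1.67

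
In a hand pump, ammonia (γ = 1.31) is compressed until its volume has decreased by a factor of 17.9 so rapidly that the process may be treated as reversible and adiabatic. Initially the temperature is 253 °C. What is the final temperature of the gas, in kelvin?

T₂ ≈ 1290 K

Adiabatic: T₁V₁^(γ−1) = T₂V₂^(γ−1) ⇒ T₂ = T₁ (V₁/V₂)^(γ−1).
T₁ = 253 °C = 526.1 K.
T₂ = 526.1 × 17.9^(0.31) = 1287 K.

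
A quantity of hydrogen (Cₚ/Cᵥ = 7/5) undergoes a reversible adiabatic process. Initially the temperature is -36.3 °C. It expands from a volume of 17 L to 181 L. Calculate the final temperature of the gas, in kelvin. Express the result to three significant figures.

Adiabatic: T₁V₁^(γ−1) = T₂V₂^(γ−1) ⇒ T₂ = T₁ (V₁/V₂)^(γ−1).
T₁ = -36.3 °C = 236.8 K.
T₂ = 236.8 × (17/181)^(2/5) = 91.96 K.

T₂ ≈ 92.0 K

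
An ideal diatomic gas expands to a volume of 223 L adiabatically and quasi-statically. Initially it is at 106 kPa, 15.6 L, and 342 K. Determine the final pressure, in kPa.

P₂ ≈ 2.56 kPa

Since PV^γ is constant along a reversible adiabat, P₂ = P₁ (V₁/V₂)^γ.
γ = 7/5 for a diatomic ideal gas.
P₂ = 106 × (15.6/223)^(7/5) = 2.559 kPa.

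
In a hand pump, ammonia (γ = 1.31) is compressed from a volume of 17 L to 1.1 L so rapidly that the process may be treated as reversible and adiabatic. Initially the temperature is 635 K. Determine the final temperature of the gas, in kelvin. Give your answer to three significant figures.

Adiabatic: T₁V₁^(γ−1) = T₂V₂^(γ−1) ⇒ T₂ = T₁ (V₁/V₂)^(γ−1).
T₂ = 635 × (17/1.1)^(0.31) = 1484 K.

T₂ ≈ 1480 K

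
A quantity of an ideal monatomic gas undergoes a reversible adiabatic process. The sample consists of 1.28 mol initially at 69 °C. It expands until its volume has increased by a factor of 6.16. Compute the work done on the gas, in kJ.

W ≈ -3.84 kJ

Adiabatic: T₁V₁^(γ−1) = T₂V₂^(γ−1) ⇒ T₂ = T₁ (V₁/V₂)^(γ−1).
γ = 5/3 for a monatomic ideal gas, so γ−1 = 2/3.
T₁ = 69 °C = 342.1 K.
T₂ = 342.1 × (1/6.16)^(2/3) = 101.8 K.
Q = 0, so ΔU = W_on_gas = nCᵥΔT with Cᵥ = R/(γ−1) = 12.47 J/(mol·K).
ΔU = 1.28 × 12.47 × (101.8 − 342.1) = -3836 J.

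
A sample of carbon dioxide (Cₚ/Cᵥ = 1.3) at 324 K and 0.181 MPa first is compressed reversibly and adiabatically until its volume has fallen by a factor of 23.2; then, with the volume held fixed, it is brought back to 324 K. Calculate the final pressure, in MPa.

Adiabatic step (PV^γ = const): P₂ = 0.181×23.2^(1.3) = 10.78 MPa; T₂ = 324×23.2^(0.3) = 832.1 K.
Isochoric: P₃ = P₂(T₃/T₂) = 10.78 × (324/832.1) = 4.199 MPa.

P₃ ≈ 4.20 MPa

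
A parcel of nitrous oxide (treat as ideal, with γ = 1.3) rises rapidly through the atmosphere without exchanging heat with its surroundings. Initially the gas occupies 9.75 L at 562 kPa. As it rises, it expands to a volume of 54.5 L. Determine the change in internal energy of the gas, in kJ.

ΔU ≈ -7.37 kJ

P₂ = P₁(V₁/V₂)^γ = 562×(9.75/54.5)^(1.3) = 60 kPa.
For a reversible adiabat, W_by_gas = (P₁V₁ − P₂V₂)/(γ−1).
W_by = (562000×0.00975 − 60000×0.0545) / (0.3) = 7366 J.
Q = 0 ⇒ ΔU = −W_by = -7366 J.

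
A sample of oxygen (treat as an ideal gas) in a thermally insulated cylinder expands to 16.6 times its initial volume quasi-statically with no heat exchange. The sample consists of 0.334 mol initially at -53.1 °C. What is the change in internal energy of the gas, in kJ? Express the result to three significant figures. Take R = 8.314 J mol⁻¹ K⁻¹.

ΔU ≈ -1.03 kJ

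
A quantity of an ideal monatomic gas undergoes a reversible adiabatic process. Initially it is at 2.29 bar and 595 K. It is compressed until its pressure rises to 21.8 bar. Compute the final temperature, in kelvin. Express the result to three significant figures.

T₂ ≈ 1470 K

Along an adiabat T P^((1−γ)/γ) is constant, so T₂ = T₁ (P₂/P₁)^((γ−1)/γ).
For a monatomic ideal gas γ = 5/3, so (γ−1)/γ = 2/5.
T₂ = 595 × (21.8/2.29)^(2/5) = 1465 K.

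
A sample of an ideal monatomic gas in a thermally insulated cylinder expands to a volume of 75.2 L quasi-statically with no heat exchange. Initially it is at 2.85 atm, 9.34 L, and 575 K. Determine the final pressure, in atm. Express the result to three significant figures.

Adiabatic: P₁V₁^γ = P₂V₂^γ ⇒ P₂ = P₁ (V₁/V₂)^γ.
γ = 5/3 for a monatomic ideal gas.
P₂ = 2.85 × (9.34/75.2)^(5/3) = 0.08812 atm.

P₂ ≈ 0.0881 atm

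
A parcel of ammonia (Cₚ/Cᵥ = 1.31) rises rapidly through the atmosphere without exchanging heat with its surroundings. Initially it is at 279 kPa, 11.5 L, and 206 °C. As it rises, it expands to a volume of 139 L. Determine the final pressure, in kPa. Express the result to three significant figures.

P₂ ≈ 10.7 kPa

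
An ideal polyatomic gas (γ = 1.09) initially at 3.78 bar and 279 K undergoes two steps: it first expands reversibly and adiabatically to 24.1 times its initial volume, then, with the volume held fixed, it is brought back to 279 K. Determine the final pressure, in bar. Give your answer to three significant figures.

P₃ ≈ 0.157 bar

Adiabatic step (PV^γ = const): P₂ = 3.78×(1/24.1)^(1.09) = 0.1178 bar; T₂ = 279×(1/24.1)^(0.09) = 209.5 K.
Isochoric: P₃ = P₂(T₃/T₂) = 0.1178 × (279/209.5) = 0.1568 bar.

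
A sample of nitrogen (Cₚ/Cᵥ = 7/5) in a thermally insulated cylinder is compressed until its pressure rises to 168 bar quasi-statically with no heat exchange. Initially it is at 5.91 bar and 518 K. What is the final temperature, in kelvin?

T₂ ≈ 1350 K

Along an adiabat T P^((1−γ)/γ) is constant, so T₂ = T₁ (P₂/P₁)^((γ−1)/γ).
T₂ = 518 × (168/5.91)^(2/7) = 1348 K.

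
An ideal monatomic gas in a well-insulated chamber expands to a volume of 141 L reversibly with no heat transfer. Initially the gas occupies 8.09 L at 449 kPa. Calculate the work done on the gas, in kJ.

γ = 5/3 for a monatomic ideal gas.
P₂ = P₁(V₁/V₂)^γ = 449×(8.09/141)^(5/3) = 3.832 kPa.
For a reversible adiabat, W_by_gas = (P₁V₁ − P₂V₂)/(γ−1).
W_by = (449000×0.00809 − 3832×0.141) / (2/3) = 4638 J.
W_on_gas = −W_by = -4638 J.

W ≈ -4.64 kJ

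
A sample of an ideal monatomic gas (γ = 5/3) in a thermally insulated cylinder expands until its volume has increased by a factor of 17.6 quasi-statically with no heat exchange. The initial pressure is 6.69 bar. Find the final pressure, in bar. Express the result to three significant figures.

Since PV^γ is constant along a reversible adiabat, P₂ = P₁ (V₁/V₂)^γ.
P₂ = 6.69 × (1/17.6)^(5/3) = 0.05618 bar.

P₂ ≈ 0.0562 bar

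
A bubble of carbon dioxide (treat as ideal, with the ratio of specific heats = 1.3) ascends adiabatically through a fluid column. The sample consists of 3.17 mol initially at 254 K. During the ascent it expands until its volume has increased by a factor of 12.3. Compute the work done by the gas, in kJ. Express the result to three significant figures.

W ≈ 11.8 kJ

For a reversible adiabat TV^(γ−1) is constant, so T₂ = T₁ (V₁/V₂)^(γ−1).
T₂ = 254 × (1/12.3)^(0.3) = 119.6 K.
Q = 0, so ΔU = W_on_gas = nCᵥΔT with Cᵥ = R/(γ−1) = 27.71 J/(mol·K).
ΔU = 3.17 × 27.71 × (119.6 − 254) = -11800 J.
Work done by the gas = −ΔU = 11800 J.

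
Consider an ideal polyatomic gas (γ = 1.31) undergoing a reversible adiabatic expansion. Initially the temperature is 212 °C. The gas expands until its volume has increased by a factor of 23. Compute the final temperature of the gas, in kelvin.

T₂ ≈ 184 K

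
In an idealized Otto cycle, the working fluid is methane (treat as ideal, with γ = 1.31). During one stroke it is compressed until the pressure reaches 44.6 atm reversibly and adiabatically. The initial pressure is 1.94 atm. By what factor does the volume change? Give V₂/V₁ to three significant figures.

V₂/V₁ ≈ 0.0913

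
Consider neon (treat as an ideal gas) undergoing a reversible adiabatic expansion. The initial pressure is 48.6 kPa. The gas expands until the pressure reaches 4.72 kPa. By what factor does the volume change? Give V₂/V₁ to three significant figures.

From PV^γ = const, V₂/V₁ = (P₁/P₂)^(1/γ).
For a monatomic ideal gas γ = 5/3.
V₂/V₁ = (48.6/4.72)^(3/5) = 4.052.

V₂/V₁ ≈ 4.05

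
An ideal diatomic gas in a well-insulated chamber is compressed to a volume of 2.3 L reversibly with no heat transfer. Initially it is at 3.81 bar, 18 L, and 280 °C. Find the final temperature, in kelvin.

T₂ ≈ 1260 K

Adiabatic: T₁V₁^(γ−1) = T₂V₂^(γ−1) ⇒ T₂ = T₁ (V₁/V₂)^(γ−1).
γ = 7/5 for a diatomic ideal gas.
T₁ = 280 °C = 553.1 K.
T₂ = 553.1 × (18/2.3)^(2/5) = 1260 K.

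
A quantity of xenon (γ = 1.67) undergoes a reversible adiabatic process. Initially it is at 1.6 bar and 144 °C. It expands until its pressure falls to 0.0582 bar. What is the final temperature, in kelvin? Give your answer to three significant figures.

T₂ ≈ 110 K

Along an adiabat T P^((1−γ)/γ) is constant, so T₂ = T₁ (P₂/P₁)^((γ−1)/γ).
T₁ = 144 °C = 417.1 K.
T₂ = 417.1 × (0.0582/1.6)^(0.401) = 110.4 K.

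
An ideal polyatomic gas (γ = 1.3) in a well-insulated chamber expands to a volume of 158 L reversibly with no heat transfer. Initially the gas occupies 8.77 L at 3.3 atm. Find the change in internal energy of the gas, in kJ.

ΔU ≈ -5.67 kJ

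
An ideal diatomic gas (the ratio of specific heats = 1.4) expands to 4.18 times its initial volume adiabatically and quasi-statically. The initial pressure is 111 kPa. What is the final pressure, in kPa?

Adiabatic: P₁V₁^γ = P₂V₂^γ ⇒ P₂ = P₁ (V₁/V₂)^γ.
P₂ = 111 × (1/4.18)^(1.4) = 14.99 kPa.

P₂ ≈ 15.0 kPa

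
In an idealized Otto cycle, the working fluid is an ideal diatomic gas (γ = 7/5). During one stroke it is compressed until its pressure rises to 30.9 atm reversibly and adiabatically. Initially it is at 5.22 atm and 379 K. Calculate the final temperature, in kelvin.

T₂ ≈ 630 K

Along an adiabat T P^((1−γ)/γ) is constant, so T₂ = T₁ (P₂/P₁)^((γ−1)/γ).
T₂ = 379 × (30.9/5.22)^(2/7) = 629.9 K.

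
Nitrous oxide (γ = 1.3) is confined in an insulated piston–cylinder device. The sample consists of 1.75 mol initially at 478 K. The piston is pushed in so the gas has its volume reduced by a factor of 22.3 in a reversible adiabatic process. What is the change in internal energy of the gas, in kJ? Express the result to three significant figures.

ΔU ≈ 35.7 kJ

Adiabatic: T₁V₁^(γ−1) = T₂V₂^(γ−1) ⇒ T₂ = T₁ (V₁/V₂)^(γ−1).
T₂ = 478 × 22.3^(0.3) = 1213 K.
Q = 0, so ΔU = W_on_gas = nCᵥΔT with Cᵥ = R/(γ−1) = 27.71 J/(mol·K).
ΔU = 1.75 × 27.71 × (1213 − 478) = 35650 J.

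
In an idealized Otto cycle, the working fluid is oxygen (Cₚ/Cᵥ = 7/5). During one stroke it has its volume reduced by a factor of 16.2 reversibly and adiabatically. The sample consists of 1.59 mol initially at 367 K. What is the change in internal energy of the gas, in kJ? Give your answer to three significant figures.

ΔU ≈ 24.8 kJ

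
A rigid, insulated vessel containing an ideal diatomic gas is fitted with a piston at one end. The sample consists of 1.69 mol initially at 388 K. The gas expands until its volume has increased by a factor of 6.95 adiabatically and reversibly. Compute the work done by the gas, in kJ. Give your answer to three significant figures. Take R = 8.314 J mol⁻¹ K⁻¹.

W ≈ 7.35 kJ

Adiabatic: T₁V₁^(γ−1) = T₂V₂^(γ−1) ⇒ T₂ = T₁ (V₁/V₂)^(γ−1).
γ = 7/5 for a diatomic ideal gas, so γ−1 = 2/5.
T₂ = 388 × (1/6.95)^(2/5) = 178.7 K.
Q = 0, so ΔU = W_on_gas = nCᵥΔT with Cᵥ = R/(γ−1) = 20.79 J/(mol·K).
ΔU = 1.69 × 20.79 × (178.7 − 388) = -7353 J.
Work done by the gas = −ΔU = 7353 J.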